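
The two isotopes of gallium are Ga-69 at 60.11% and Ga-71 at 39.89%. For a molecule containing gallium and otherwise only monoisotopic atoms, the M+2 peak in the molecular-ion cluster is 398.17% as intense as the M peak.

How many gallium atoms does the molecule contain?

For n independent Ga atoms, I(M+2)/I(M) = n · (abundance Ga-71) / (abundance Ga-69) = n · 0.3989/0.6011.
n = 3.9817 × 0.6011/0.3989 = 6.00 ≈ 6

6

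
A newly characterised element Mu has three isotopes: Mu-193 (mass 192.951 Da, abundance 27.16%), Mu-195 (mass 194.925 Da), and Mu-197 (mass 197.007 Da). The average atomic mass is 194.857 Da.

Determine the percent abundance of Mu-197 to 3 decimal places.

22.485%

The remaining 72.84% is split between Mu-195 (fraction x) and Mu-197 (fraction 0.7284 − x).
Substituting: 194.925x + 197.007(0.7284 − x) = 142.4515084
(194.925 − 197.007)x = -1.0483904  ⇒  x = 0.50355, y = 0.22485
Mu-195: 50.355%, Mu-197: 22.485%.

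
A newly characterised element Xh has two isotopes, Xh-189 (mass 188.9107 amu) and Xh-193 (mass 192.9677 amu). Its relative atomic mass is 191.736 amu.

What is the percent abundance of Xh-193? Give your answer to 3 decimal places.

Writing the weighted mean with unknown fraction x of Xh-189:
188.9107·x + 192.9677·(1 − x) = 191.736
(188.9107 − 192.9677)·x = 191.736 − 192.9677
x = -1.2317 / -4.0570 = 0.30360 → 30.360% Xh-189, 69.640% Xh-193.

69.640%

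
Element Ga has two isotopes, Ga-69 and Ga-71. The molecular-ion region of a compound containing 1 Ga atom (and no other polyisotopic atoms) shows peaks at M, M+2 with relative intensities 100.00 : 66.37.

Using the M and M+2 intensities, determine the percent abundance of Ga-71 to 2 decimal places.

Write p for the Ga-69 fraction. I(M+2)/I(M) = [C(1,1)·p^0·(1−p)] / p^1 = 1·(1−p)/p = 66.37/100.00 = 0.6637
(1−p)/p = 0.6637/1 = 0.6637  ⇒  p = 1/(1 + 0.6637) = 0.6011
Ga-69: 60.11%, Ga-71: 39.89%.

39.89%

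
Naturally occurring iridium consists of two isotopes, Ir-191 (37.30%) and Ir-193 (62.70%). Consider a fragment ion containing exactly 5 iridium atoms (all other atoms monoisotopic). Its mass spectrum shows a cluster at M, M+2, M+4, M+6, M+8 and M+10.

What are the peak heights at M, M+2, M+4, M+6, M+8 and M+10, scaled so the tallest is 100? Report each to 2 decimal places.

Each Ir atom is independently Ir-191 (p = 0.3730) or Ir-193 (q = 0.6270); the cluster is the binomial expansion (p + q)^5.
P(M) = 0.3730^5 = 0.007220
P(M+2) = 5 × 0.3730^4 × 0.6270^1 = 0.060684
P(M+4) = 10 × 0.3730^3 × 0.6270^2 = 0.204015
P(M+6) = 10 × 0.3730^2 × 0.6270^3 = 0.342942
P(M+8) = 5 × 0.3730^1 × 0.6270^4 = 0.288237
P(M+10) = 0.6270^5 = 0.096903
The M+6 peak is largest (0.342942); scaling to 100 gives 2.11 : 17.70 : 59.49 : 100.00 : 84.05 : 28.26.

2.11 : 17.70 : 59.49 : 100.00 : 84.05 : 28.26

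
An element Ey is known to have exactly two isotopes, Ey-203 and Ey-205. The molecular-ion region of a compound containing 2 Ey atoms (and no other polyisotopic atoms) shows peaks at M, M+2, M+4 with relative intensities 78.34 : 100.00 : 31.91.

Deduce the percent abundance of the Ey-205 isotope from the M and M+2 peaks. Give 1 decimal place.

39.0%

Let p = fractional abundance of Ey-203. I(M+2)/I(M) = [C(2,1)·p^1·(1−p)] / p^2 = 2·(1−p)/p = 100.00/78.34 = 1.2765
(1−p)/p = 1.2765/2 = 0.6382  ⇒  p = 1/(1 + 0.6382) = 0.6104
Ey-203: 61.0%, Ey-205: 39.0%.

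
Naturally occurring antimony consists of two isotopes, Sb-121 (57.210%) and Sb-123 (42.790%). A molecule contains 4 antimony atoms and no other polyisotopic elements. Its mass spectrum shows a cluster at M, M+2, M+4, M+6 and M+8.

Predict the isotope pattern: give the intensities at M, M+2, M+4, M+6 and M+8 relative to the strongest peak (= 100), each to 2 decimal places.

The 4 Sb atoms are independent, so intensities follow the terms of (0.57210 + 0.42790)^4.
P(M) = 0.57210^4 = 0.107124
P(M+2) = 4 × 0.57210^3 × 0.42790^1 = 0.320493
P(M+4) = 6 × 0.57210^2 × 0.42790^2 = 0.359567
P(M+6) = 4 × 0.57210^1 × 0.42790^3 = 0.179291
P(M+8) = 0.42790^4 = 0.033525
The M+4 peak is largest (0.359567); scaling to 100 gives 29.79 : 89.13 : 100.00 : 49.86 : 9.32.

29.79 : 89.13 : 100.00 : 49.86 : 9.32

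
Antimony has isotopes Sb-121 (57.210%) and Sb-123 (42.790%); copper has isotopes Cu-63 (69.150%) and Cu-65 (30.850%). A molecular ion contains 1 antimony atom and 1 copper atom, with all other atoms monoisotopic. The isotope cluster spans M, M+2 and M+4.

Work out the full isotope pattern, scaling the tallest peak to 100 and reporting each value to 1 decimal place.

83.7 : 100.0 : 27.9

Antimony pattern (n=1): 0.5721 : 0.4279
Copper pattern (n=1): 0.6915 : 0.3085
Convolve the two distributions (both contribute in 2-u steps):
  M: 0.5721×0.6915 = 0.395607
  M+2: 0.5721×0.3085 + 0.4279×0.6915 = 0.472386
  M+4: 0.4279×0.3085 = 0.132007
Scale to base peak (0.472386) = 100: 83.7 : 100.0 : 27.9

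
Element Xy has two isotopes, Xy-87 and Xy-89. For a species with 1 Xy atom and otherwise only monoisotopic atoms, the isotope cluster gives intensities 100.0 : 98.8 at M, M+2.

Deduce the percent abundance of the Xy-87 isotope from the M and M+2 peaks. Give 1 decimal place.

If p is the fraction of Xy that is Xy-87, then I(M+2)/I(M) = [C(1,1)·p^0·(1−p)] / p^1 = 1·(1−p)/p = 98.8/100.0 = 0.9880
(1−p)/p = 0.9880/1 = 0.9880  ⇒  p = 1/(1 + 0.9880) = 0.5030
Xy-87: 50.3%, Xy-89: 49.7%.

50.3%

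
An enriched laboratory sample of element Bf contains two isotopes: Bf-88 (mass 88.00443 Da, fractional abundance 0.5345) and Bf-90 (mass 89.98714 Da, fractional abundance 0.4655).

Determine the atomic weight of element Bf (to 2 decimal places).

Ar = Σ fᵢ·mᵢ = 0.5345 × 88.00443 + 0.4655 × 89.98714
= 47.038368 + 41.889014 = 88.927382 Da

88.93 Da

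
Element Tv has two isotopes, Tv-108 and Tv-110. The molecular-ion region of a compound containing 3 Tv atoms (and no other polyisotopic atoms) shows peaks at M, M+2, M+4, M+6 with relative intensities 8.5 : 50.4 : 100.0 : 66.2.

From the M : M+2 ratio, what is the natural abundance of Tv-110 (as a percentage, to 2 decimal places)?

66.40%

Let p = fractional abundance of Tv-108. I(M+2)/I(M) = [C(3,1)·p^2·(1−p)] / p^3 = 3·(1−p)/p = 50.4/8.5 = 5.9294
(1−p)/p = 5.9294/3 = 1.9765  ⇒  p = 1/(1 + 1.9765) = 0.3360
Tv-108: 33.60%, Tv-110: 66.40%.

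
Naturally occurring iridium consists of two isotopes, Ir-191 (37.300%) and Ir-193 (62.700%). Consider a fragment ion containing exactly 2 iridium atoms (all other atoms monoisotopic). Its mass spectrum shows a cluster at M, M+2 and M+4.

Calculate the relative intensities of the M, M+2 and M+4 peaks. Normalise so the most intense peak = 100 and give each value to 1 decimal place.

29.7 : 100.0 : 84.0

Each Ir atom is independently Ir-191 (p = 0.37300) or Ir-193 (q = 0.62700); the cluster is the binomial expansion (p + q)^2.
P(M) = 0.37300^2 = 0.139129
P(M+2) = 2 × 0.37300^1 × 0.62700^1 = 0.467742
P(M+4) = 0.62700^2 = 0.393129
The M+2 peak is largest (0.467742); scaling to 100 gives 29.7 : 100.0 : 84.0.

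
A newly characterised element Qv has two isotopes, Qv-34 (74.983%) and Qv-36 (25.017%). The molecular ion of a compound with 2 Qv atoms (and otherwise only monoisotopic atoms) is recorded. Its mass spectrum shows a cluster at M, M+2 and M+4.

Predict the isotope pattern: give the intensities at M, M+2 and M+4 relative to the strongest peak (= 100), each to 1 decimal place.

100.0 : 66.7 : 11.1

Each Qv atom is independently Qv-34 (p = 0.74983) or Qv-36 (q = 0.25017); the cluster is the binomial expansion (p + q)^2.
P(M) = 0.74983^2 = 0.562245
P(M+2) = 2 × 0.74983^1 × 0.25017^1 = 0.375170
P(M+4) = 0.25017^2 = 0.062585
The M peak is largest (0.562245); scaling to 100 gives 100.0 : 66.7 : 11.1.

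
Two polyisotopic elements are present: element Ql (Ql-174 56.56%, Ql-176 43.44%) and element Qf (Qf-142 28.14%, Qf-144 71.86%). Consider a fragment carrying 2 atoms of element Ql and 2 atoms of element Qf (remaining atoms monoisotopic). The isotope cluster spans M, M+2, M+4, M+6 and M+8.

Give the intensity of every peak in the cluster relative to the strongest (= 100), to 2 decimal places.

6.69 : 44.42 : 100.00 : 87.12 : 25.72

Element Ql pattern (n=2): 0.31990336 : 0.49139328 : 0.18870336
Element Qf pattern (n=2): 0.07918596 : 0.40442808 : 0.51638596
Convolve the two distributions (both contribute in 2-u steps):
  M: 0.31990336×0.07918596 = 0.025332
  M+2: 0.31990336×0.40442808 + 0.49139328×0.07918596 = 0.168289
  M+4: 0.31990336×0.51638596 + 0.49139328×0.40442808 + 0.18870336×0.07918596 = 0.378870
  M+6: 0.49139328×0.51638596 + 0.18870336×0.40442808 = 0.330066
  M+8: 0.18870336×0.51638596 = 0.097444
Scale to base peak (0.378870) = 100: 6.69 : 44.42 : 100.00 : 87.12 : 25.72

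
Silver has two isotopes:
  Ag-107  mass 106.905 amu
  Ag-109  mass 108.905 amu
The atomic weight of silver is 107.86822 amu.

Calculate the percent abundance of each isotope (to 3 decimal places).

Ag-107: 51.839%, Ag-109: 48.161%

With x = fraction of Ag-107 (so Ag-109 is 1 − x):
106.905·x + 108.905·(1 − x) = 107.86822
(106.905 − 108.905)·x = 107.86822 − 108.905
x = -1.03678 / -2.000 = 0.51839 → 51.839% Ag-107, 48.161% Ag-109.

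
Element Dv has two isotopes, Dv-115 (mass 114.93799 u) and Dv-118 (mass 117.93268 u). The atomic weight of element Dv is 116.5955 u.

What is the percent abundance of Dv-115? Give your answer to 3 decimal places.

Let x be the fractional abundance of Dv-115; then Dv-118 has abundance 1 − x.
114.93799·x + 117.93268·(1 − x) = 116.5955
(114.93799 − 117.93268)·x = 116.5955 − 117.93268
x = -1.33718 / -2.99469 = 0.44652 → 44.652% Dv-115, 55.348% Dv-118.

44.652%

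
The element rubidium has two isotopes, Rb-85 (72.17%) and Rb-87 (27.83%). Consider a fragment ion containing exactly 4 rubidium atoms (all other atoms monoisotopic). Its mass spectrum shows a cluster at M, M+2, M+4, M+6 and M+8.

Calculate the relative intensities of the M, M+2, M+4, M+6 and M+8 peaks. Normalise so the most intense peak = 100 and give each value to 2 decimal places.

64.83 : 100.00 : 57.84 : 14.87 : 1.43

Each Rb atom is independently Rb-85 (p = 0.7217) or Rb-87 (q = 0.2783); the cluster is the binomial expansion (p + q)^4.
P(M) = 0.7217^4 = 0.271286
P(M+2) = 4 × 0.7217^3 × 0.2783^1 = 0.418450
P(M+4) = 6 × 0.7217^2 × 0.2783^2 = 0.242042
P(M+6) = 4 × 0.7217^1 × 0.2783^3 = 0.062224
P(M+8) = 0.2783^4 = 0.005999
The M+2 peak is largest (0.418450); scaling to 100 gives 64.83 : 100.00 : 57.84 : 14.87 : 1.43.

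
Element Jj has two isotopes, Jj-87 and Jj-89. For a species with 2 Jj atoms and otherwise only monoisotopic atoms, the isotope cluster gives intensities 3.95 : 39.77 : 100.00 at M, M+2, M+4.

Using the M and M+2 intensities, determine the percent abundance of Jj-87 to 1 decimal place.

Write p for the Jj-87 fraction. I(M+2)/I(M) = [C(2,1)·p^1·(1−p)] / p^2 = 2·(1−p)/p = 39.77/3.95 = 10.0684
(1−p)/p = 10.0684/2 = 5.0342  ⇒  p = 1/(1 + 5.0342) = 0.1657
Jj-87: 16.6%, Jj-89: 83.4%.

16.6%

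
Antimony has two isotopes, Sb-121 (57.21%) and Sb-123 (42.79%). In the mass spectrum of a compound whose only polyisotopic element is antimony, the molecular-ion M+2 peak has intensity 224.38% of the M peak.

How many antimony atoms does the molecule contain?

3

With n Sb atoms, P(M+2)/P(M) = C(n,1)·p^(n−1)q / p^n = n·q/p = n · 0.4279/0.5721.
n = 2.2438 × 0.5721/0.4279 = 3.00 ≈ 3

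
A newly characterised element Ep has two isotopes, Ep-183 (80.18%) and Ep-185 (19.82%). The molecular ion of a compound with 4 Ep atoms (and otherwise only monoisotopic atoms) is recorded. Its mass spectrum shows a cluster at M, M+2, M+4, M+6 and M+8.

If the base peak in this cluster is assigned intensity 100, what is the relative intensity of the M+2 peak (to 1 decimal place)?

(0.8018 + 0.1982)^4 gives M 0.4133, M+2 0.4087, M+4 0.1515, M+6 0.0250, M+8 0.0015; the largest is M.
P(M) = C(4,0) × 0.8018^4 × 0.1982^0 = 1 × 0.41329886 × 1.0000 = 0.413299 (base)
P(M+2) = C(4,1) × 0.8018^3 × 0.1982^1 = 4 × 0.51546378 × 0.1982 = 0.408660
Relative intensity = 0.408660 / 0.413299 × 100 = 98.9

98.9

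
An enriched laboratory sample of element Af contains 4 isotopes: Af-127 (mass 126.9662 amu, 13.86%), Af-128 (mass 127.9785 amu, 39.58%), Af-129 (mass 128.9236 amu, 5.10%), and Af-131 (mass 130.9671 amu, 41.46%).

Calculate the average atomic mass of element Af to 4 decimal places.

129.1255 amu

The abundance-weighted mean is 0.1386 × 126.9662 + 0.3958 × 127.9785 + 0.0510 × 128.9236 + 0.4146 × 130.9671
= 17.59752 + 50.65389 + 6.57510 + 54.29896 = 129.12547 amu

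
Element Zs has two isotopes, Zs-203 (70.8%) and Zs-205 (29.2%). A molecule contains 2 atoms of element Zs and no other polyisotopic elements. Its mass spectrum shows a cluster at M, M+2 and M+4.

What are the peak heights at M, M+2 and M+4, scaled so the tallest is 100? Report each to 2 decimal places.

Each Zs atom is independently Zs-203 (p = 0.708) or Zs-205 (q = 0.292); the cluster is the binomial expansion (p + q)^2.
P(M) = 0.708^2 = 0.501264
P(M+2) = 2 × 0.708^1 × 0.292^1 = 0.413472
P(M+4) = 0.292^2 = 0.085264
The M peak is largest (0.501264); scaling to 100 gives 100.00 : 82.49 : 17.01.

100.00 : 82.49 : 17.01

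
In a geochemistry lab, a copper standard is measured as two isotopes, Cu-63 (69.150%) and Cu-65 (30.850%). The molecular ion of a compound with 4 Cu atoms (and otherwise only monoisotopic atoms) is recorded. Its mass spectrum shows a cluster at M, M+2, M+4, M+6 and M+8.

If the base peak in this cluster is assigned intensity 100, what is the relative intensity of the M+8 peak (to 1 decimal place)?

(0.69150 + 0.30850)^4 gives M 0.2286, M+2 0.4080, M+4 0.2731, M+6 0.0812, M+8 0.0091; the largest is M+2.
P(M+2) = C(4,1) × 0.69150^3 × 0.30850^1 = 4 × 0.33065611 × 0.3085 = 0.408030 (base)
P(M+8) = C(4,4) × 0.69150^0 × 0.30850^4 = 1 × 1.0000 × 0.00905776 = 0.009058
Relative intensity = 0.009058 / 0.408030 × 100 = 2.2

2.2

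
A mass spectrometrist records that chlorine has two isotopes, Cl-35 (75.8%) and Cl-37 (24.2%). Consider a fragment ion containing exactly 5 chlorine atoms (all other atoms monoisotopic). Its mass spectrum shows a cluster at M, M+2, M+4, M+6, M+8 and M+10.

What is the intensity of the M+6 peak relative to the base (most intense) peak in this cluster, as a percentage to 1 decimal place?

(0.758 + 0.242)^5 gives M 0.2502, M+2 0.3994, M+4 0.2551, M+6 0.0814, M+8 0.0130, M+10 0.0008; the largest is M+2.
P(M+2) = C(5,1) × 0.758^4 × 0.242^1 = 5 × 0.33012379 × 0.2420 = 0.399450 (base)
P(M+6) = C(5,3) × 0.758^2 × 0.242^3 = 10 × 0.574564 × 0.01417249 = 0.081430
Relative intensity = 0.081430 / 0.399450 × 100 = 20.4

20.4%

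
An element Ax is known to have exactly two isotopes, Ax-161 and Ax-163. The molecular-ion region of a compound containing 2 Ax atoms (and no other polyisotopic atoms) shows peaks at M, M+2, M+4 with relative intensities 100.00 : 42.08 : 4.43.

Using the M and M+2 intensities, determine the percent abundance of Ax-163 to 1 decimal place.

17.4%

Write p for the Ax-161 fraction. I(M+2)/I(M) = [C(2,1)·p^1·(1−p)] / p^2 = 2·(1−p)/p = 42.08/100.00 = 0.4208
(1−p)/p = 0.4208/2 = 0.2104  ⇒  p = 1/(1 + 0.2104) = 0.8262
Ax-161: 82.6%, Ax-163: 17.4%.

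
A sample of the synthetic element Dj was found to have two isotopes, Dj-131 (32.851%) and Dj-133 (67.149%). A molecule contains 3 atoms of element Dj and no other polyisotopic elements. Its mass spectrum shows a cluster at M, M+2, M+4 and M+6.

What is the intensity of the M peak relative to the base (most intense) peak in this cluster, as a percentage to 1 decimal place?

(0.32851 + 0.67149)^3 gives M 0.0355, M+2 0.2174, M+4 0.4444, M+6 0.3028; the largest is M+4.
P(M+4) = C(3,2) × 0.32851^1 × 0.67149^2 = 3 × 0.32851 × 0.45089882 = 0.444374 (base)
P(M) = C(3,0) × 0.32851^3 × 0.67149^0 = 1 × 0.03545241 × 1.0000 = 0.035452
Relative intensity = 0.035452 / 0.444374 × 100 = 8.0

8.0%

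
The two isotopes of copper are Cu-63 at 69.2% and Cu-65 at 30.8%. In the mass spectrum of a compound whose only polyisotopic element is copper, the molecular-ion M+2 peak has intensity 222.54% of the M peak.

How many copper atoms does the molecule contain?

The M+2/M ratio from n Cu atoms is n · q/p = n · 0.308/0.692.
n = 2.2254 × 0.692/0.308 = 5.00 ≈ 5

5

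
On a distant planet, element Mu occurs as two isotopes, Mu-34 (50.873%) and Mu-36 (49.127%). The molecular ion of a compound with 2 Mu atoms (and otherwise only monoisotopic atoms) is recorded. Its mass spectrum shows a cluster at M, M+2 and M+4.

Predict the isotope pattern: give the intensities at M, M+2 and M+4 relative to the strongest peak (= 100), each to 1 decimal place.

51.8 : 100.0 : 48.3

Each Mu atom is independently Mu-34 (p = 0.50873) or Mu-36 (q = 0.49127); the cluster is the binomial expansion (p + q)^2.
P(M) = 0.50873^2 = 0.258806
P(M+2) = 2 × 0.50873^1 × 0.49127^1 = 0.499848
P(M+4) = 0.49127^2 = 0.241346
The M+2 peak is largest (0.499848); scaling to 100 gives 51.8 : 100.0 : 48.3.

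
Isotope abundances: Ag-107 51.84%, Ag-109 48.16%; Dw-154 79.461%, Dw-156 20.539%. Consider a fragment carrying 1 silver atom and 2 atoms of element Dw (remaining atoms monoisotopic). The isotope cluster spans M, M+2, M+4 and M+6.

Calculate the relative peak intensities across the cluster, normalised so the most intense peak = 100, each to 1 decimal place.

69.2 : 100.0 : 37.8 : 4.3

Silver pattern (n=1): 0.5184 : 0.4816
Element Dw pattern (n=2): 0.63140505 : 0.3264099 : 0.04218505
Convolve the two distributions (both contribute in 2-u steps):
  M: 0.5184×0.63140505 = 0.327320
  M+2: 0.5184×0.3264099 + 0.4816×0.63140505 = 0.473296
  M+4: 0.5184×0.04218505 + 0.4816×0.3264099 = 0.179068
  M+6: 0.4816×0.04218505 = 0.020316
Scale to base peak (0.473296) = 100: 69.2 : 100.0 : 37.8 : 4.3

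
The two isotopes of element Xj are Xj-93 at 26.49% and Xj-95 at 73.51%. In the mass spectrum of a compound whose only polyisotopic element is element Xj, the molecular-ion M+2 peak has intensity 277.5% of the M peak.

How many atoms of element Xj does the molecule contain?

The M+2/M ratio from n Xj atoms is n · q/p = n · 0.7351/0.2649.
n = 2.775 × 0.2649/0.7351 = 1.00 ≈ 1

1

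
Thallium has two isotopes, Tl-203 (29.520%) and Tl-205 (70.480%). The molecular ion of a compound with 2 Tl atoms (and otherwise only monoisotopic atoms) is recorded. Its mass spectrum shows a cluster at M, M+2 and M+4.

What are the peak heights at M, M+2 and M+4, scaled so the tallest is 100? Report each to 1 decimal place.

Expanding (0.29520 + 0.70480)^2:
P(M) = 0.29520^2 = 0.087143
P(M+2) = 2 × 0.29520^1 × 0.70480^1 = 0.416114
P(M+4) = 0.70480^2 = 0.496743
The M+4 peak is largest (0.496743); scaling to 100 gives 17.5 : 83.8 : 100.0.

17.5 : 83.8 : 100.0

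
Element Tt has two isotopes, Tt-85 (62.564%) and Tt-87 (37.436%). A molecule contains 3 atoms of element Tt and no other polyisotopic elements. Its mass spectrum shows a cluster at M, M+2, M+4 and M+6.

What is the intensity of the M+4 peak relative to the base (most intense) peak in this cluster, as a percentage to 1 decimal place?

Term probabilities: M 0.2449, M+2 0.4396, M+4 0.2630, M+6 0.0525. Base peak = M+2.
P(M+2) = C(3,1) × 0.62564^2 × 0.37436^1 = 3 × 0.39142541 × 0.37436 = 0.439602 (base)
P(M+4) = C(3,2) × 0.62564^1 × 0.37436^2 = 3 × 0.62564 × 0.14014541 = 0.263042
Relative intensity = 0.263042 / 0.439602 × 100 = 59.8

59.8%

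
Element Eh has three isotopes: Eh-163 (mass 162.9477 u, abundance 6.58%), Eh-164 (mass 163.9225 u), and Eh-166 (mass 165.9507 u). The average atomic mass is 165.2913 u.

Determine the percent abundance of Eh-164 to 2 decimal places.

Let x and y be the fractions of Eh-164 and Eh-166. Then x + y = 1 − 0.0658 = 0.9342 and 163.9225x + 165.9507y = 165.2913 − 0.0658×162.9477 = 154.56934134.
Substituting: 163.9225x + 165.9507(0.9342 − x) = 154.56934134
(163.9225 − 165.9507)x = -0.4618026  ⇒  x = 0.22769, y = 0.70651
Eh-164: 22.77%, Eh-166: 70.65%.

22.77%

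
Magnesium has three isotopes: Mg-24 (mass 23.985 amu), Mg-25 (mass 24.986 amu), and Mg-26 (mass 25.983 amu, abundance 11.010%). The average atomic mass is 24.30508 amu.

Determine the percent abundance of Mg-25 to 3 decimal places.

The remaining 88.990% is split between Mg-24 (fraction x) and Mg-25 (fraction 0.88990 − x).
Substituting: 23.985x + 24.986(0.88990 − x) = 21.4443517
(23.985 − 24.986)x = -0.7906897  ⇒  x = 0.78990, y = 0.10000
Mg-24: 78.990%, Mg-25: 10.000%.

10.000%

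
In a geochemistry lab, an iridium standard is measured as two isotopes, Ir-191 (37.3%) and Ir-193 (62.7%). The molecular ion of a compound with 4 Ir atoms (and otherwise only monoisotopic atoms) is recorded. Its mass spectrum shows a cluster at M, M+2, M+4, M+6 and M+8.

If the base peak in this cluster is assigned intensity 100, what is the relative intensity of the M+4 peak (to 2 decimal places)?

(0.373 + 0.627)^4 gives M 0.0194, M+2 0.1302, M+4 0.3282, M+6 0.3678, M+8 0.1546; the largest is M+6.
P(M+6) = C(4,3) × 0.373^1 × 0.627^3 = 4 × 0.3730 × 0.24649188 = 0.367766 (base)
P(M+4) = C(4,2) × 0.373^2 × 0.627^2 = 6 × 0.139129 × 0.393129 = 0.328174
Relative intensity = 0.328174 / 0.367766 × 100 = 89.23

89.23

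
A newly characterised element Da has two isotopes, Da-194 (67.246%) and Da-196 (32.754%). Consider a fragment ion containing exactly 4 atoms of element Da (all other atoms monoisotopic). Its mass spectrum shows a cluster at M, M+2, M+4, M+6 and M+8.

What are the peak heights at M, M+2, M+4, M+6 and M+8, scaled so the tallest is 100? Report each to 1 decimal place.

Each Da atom is independently Da-194 (p = 0.67246) or Da-196 (q = 0.32754); the cluster is the binomial expansion (p + q)^4.
P(M) = 0.67246^4 = 0.204487
P(M+2) = 4 × 0.67246^3 × 0.32754^1 = 0.398404
P(M+4) = 6 × 0.67246^2 × 0.32754^2 = 0.291080
P(M+6) = 4 × 0.67246^1 × 0.32754^3 = 0.094519
P(M+8) = 0.32754^4 = 0.011510
The M+2 peak is largest (0.398404); scaling to 100 gives 51.3 : 100.0 : 73.1 : 23.7 : 2.9.

51.3 : 100.0 : 73.1 : 23.7 : 2.9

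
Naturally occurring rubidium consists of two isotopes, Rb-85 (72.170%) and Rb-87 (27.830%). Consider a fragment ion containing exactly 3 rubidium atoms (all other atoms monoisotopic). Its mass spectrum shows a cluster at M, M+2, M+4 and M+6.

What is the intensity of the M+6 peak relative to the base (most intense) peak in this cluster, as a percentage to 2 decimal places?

(0.72170 + 0.27830)^3 gives M 0.3759, M+2 0.4349, M+4 0.1677, M+6 0.0216; the largest is M+2.
P(M+2) = C(3,1) × 0.72170^2 × 0.27830^1 = 3 × 0.52085089 × 0.2783 = 0.434858 (base)
P(M+6) = C(3,3) × 0.72170^0 × 0.27830^3 = 1 × 1.0000 × 0.02155458 = 0.021555
Relative intensity = 0.021555 / 0.434858 × 100 = 4.96

4.96%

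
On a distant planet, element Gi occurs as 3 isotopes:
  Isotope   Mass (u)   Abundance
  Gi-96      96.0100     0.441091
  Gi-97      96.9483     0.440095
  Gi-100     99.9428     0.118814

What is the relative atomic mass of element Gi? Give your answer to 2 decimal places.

Ar = Σ fᵢ·mᵢ = 0.441091 × 96.0100 + 0.440095 × 96.9483 + 0.118814 × 99.9428
= 42.34915 + 42.66646 + 11.87460 = 96.89021 u

96.89 u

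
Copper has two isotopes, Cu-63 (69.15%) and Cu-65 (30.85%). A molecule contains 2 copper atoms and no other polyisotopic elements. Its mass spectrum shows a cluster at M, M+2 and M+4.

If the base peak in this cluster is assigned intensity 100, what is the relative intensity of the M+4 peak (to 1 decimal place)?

19.9

Binomial terms of (0.6915 + 0.3085)^2: M 0.4782, M+2 0.4267, M+4 0.0952 → M is the base peak.
P(M) = C(2,0) × 0.6915^2 × 0.3085^0 = 1 × 0.47817225 × 1.0000 = 0.478172 (base)
P(M+4) = C(2,2) × 0.6915^0 × 0.3085^2 = 1 × 1.0000 × 0.09517225 = 0.095172
Relative intensity = 0.095172 / 0.478172 × 100 = 19.9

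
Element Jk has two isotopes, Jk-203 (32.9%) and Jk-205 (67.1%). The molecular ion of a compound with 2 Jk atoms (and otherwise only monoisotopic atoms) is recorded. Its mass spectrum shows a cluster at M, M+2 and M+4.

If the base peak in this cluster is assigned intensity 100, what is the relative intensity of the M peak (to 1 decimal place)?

24.0

Binomial terms of (0.329 + 0.671)^2: M 0.1082, M+2 0.4415, M+4 0.4502 → M+4 is the base peak.
P(M+4) = C(2,2) × 0.329^0 × 0.671^2 = 1 × 1.0000 × 0.450241 = 0.450241 (base)
P(M) = C(2,0) × 0.329^2 × 0.671^0 = 1 × 0.108241 × 1.0000 = 0.108241
Relative intensity = 0.108241 / 0.450241 × 100 = 24.0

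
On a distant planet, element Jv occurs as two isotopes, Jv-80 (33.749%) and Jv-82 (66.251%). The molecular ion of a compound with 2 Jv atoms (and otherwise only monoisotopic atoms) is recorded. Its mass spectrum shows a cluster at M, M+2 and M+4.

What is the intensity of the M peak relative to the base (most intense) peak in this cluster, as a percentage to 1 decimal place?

25.5%

Term probabilities: M 0.1139, M+2 0.4472, M+4 0.4389. Base peak = M+2.
P(M+2) = C(2,1) × 0.33749^1 × 0.66251^1 = 2 × 0.33749 × 0.66251 = 0.447181 (base)
P(M) = C(2,0) × 0.33749^2 × 0.66251^0 = 1 × 0.1138995 × 1.0000 = 0.113900
Relative intensity = 0.113900 / 0.447181 × 100 = 25.5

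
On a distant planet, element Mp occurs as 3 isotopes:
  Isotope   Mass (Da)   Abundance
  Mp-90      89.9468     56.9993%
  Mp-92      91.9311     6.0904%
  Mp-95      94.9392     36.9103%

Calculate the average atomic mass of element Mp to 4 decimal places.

Weight each isotope mass by its fractional abundance: 0.569993 × 89.9468 + 0.060904 × 91.9311 + 0.369103 × 94.9392
= 51.26905 + 5.59897 + 35.04234 = 91.91036 Da

91.9104 Da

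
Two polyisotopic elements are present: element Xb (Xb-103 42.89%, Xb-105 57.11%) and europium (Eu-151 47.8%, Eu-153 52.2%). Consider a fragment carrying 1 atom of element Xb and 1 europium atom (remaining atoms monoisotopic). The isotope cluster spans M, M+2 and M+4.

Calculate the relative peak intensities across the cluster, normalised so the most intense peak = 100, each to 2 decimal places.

41.26 : 100.00 : 60.00

Element Xb pattern (n=1): 0.4289 : 0.5711
Europium pattern (n=1): 0.4780 : 0.5220
Convolve the two distributions (both contribute in 2-u steps):
  M: 0.4289×0.4780 = 0.205014
  M+2: 0.4289×0.5220 + 0.5711×0.4780 = 0.496872
  M+4: 0.5711×0.5220 = 0.298114
Scale to base peak (0.496872) = 100: 41.26 : 100.00 : 60.00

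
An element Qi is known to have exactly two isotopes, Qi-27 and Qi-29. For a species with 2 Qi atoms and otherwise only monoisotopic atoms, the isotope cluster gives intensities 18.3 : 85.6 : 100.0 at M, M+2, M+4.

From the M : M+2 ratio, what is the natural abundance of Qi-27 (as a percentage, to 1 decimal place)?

Write p for the Qi-27 fraction. I(M+2)/I(M) = [C(2,1)·p^1·(1−p)] / p^2 = 2·(1−p)/p = 85.6/18.3 = 4.6776
(1−p)/p = 4.6776/2 = 2.3388  ⇒  p = 1/(1 + 2.3388) = 0.2995
Qi-27: 30.0%, Qi-29: 70.0%.

30.0%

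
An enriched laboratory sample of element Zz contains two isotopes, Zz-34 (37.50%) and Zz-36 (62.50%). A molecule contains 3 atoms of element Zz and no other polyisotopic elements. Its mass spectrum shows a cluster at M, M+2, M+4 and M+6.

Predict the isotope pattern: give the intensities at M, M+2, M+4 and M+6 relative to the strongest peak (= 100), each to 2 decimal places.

The 3 Zz atoms are independent, so intensities follow the terms of (0.3750 + 0.6250)^3.
P(M) = 0.3750^3 = 0.052734
P(M+2) = 3 × 0.3750^2 × 0.6250^1 = 0.263672
P(M+4) = 3 × 0.3750^1 × 0.6250^2 = 0.439453
P(M+6) = 0.6250^3 = 0.244141
The M+4 peak is largest (0.439453); scaling to 100 gives 12.00 : 60.00 : 100.00 : 55.56.

12.00 : 60.00 : 100.00 : 55.56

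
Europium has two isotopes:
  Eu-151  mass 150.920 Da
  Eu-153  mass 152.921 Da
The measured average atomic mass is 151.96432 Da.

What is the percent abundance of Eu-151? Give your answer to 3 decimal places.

47.810%

Writing the weighted mean with unknown fraction x of Eu-151:
150.920·x + 152.921·(1 − x) = 151.96432
(150.920 − 152.921)·x = 151.96432 − 152.921
x = -0.95668 / -2.001 = 0.47810 → 47.810% Eu-151, 52.190% Eu-153.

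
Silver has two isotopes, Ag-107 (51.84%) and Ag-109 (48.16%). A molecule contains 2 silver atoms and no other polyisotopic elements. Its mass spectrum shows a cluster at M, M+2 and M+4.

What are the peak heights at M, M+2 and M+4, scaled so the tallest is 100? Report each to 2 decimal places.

53.82 : 100.00 : 46.45

Expanding (0.5184 + 0.4816)^2:
P(M) = 0.5184^2 = 0.268739
P(M+2) = 2 × 0.5184^1 × 0.4816^1 = 0.499323
P(M+4) = 0.4816^2 = 0.231939
The M+2 peak is largest (0.499323); scaling to 100 gives 53.82 : 100.00 : 46.45.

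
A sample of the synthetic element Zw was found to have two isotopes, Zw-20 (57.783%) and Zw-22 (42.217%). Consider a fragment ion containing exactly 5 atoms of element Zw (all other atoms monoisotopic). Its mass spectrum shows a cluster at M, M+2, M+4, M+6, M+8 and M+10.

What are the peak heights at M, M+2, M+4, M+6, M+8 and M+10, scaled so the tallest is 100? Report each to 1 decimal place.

The 5 Zw atoms are independent, so intensities follow the terms of (0.57783 + 0.42217)^5.
P(M) = 0.57783^5 = 0.064417
P(M+2) = 5 × 0.57783^4 × 0.42217^1 = 0.235319
P(M+4) = 10 × 0.57783^3 × 0.42217^2 = 0.343855
P(M+6) = 10 × 0.57783^2 × 0.42217^3 = 0.251225
P(M+8) = 5 × 0.57783^1 × 0.42217^4 = 0.091774
P(M+10) = 0.42217^5 = 0.013410
The M+4 peak is largest (0.343855); scaling to 100 gives 18.7 : 68.4 : 100.0 : 73.1 : 26.7 : 3.9.

18.7 : 68.4 : 100.0 : 73.1 : 26.7 : 3.9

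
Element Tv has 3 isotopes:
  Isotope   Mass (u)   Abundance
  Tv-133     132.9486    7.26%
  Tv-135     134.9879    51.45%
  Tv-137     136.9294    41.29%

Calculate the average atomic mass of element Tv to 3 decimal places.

135.641 u

The abundance-weighted mean is 0.0726 × 132.9486 + 0.5145 × 134.9879 + 0.4129 × 136.9294
= 9.65207 + 69.45127 + 56.53815 = 135.64149 u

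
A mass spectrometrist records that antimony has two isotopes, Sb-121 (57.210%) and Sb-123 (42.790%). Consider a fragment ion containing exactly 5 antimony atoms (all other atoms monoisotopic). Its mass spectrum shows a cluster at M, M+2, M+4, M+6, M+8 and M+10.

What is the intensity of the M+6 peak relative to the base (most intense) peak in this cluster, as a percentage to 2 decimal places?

74.79%

(0.57210 + 0.42790)^5 gives M 0.0613, M+2 0.2292, M+4 0.3428, M+6 0.2564, M+8 0.0959, M+10 0.0143; the largest is M+4.
P(M+4) = C(5,2) × 0.57210^3 × 0.42790^2 = 10 × 0.18724742 × 0.18309841 = 0.342847 (base)
P(M+6) = C(5,3) × 0.57210^2 × 0.42790^3 = 10 × 0.32729841 × 0.07834781 = 0.256431
Relative intensity = 0.256431 / 0.342847 × 100 = 74.79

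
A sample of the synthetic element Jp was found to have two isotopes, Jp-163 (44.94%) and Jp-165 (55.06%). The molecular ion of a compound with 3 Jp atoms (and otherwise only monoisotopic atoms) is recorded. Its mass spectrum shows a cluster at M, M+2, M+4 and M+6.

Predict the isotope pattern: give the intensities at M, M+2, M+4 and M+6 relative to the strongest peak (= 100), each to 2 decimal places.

22.21 : 81.62 : 100.00 : 40.84

The 3 Jp atoms are independent, so intensities follow the terms of (0.4494 + 0.5506)^3.
P(M) = 0.4494^3 = 0.090761
P(M+2) = 3 × 0.4494^2 × 0.5506^1 = 0.333598
P(M+4) = 3 × 0.4494^1 × 0.5506^2 = 0.408721
P(M+6) = 0.5506^3 = 0.166920
The M+4 peak is largest (0.408721); scaling to 100 gives 22.21 : 81.62 : 100.00 : 40.84.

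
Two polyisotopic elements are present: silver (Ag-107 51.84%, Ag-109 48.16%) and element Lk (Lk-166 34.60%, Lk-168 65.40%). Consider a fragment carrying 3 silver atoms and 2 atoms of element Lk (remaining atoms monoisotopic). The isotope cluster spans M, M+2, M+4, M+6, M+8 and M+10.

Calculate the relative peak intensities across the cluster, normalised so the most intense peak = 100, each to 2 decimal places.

Silver pattern (n=3): 0.13931407 : 0.38827347 : 0.36071085 : 0.11170161
Element Lk pattern (n=2): 0.119716 : 0.452568 : 0.427716
Convolve the two distributions (both contribute in 2-u steps):
  M: 0.13931407×0.119716 = 0.016678
  M+2: 0.13931407×0.452568 + 0.38827347×0.119716 = 0.109532
  M+4: 0.13931407×0.427716 + 0.38827347×0.452568 + 0.36071085×0.119716 = 0.278490
  M+6: 0.38827347×0.427716 + 0.36071085×0.452568 + 0.11170161×0.119716 = 0.342689
  M+8: 0.36071085×0.427716 + 0.11170161×0.452568 = 0.204834
  M+10: 0.11170161×0.427716 = 0.047777
Scale to base peak (0.342689) = 100: 4.87 : 31.96 : 81.27 : 100.00 : 59.77 : 13.94

4.87 : 31.96 : 81.27 : 100.00 : 59.77 : 13.94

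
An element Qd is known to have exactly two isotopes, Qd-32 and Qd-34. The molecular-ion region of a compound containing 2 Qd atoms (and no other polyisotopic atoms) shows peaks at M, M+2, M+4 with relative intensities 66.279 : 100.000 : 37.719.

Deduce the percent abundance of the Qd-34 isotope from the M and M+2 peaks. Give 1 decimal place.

Let p = fractional abundance of Qd-32. I(M+2)/I(M) = [C(2,1)·p^1·(1−p)] / p^2 = 2·(1−p)/p = 100.000/66.279 = 1.5088
(1−p)/p = 1.5088/2 = 0.7544  ⇒  p = 1/(1 + 0.7544) = 0.5700
Qd-32: 57.0%, Qd-34: 43.0%.

43.0%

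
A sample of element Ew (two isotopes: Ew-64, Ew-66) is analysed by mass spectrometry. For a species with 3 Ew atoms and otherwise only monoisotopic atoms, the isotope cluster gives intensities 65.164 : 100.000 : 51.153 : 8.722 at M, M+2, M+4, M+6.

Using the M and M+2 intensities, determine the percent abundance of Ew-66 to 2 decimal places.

33.84%

Write p for the Ew-64 fraction. I(M+2)/I(M) = [C(3,1)·p^2·(1−p)] / p^3 = 3·(1−p)/p = 100.000/65.164 = 1.5346
(1−p)/p = 1.5346/3 = 0.5115  ⇒  p = 1/(1 + 0.5115) = 0.6616
Ew-64: 66.16%, Ew-66: 33.84%.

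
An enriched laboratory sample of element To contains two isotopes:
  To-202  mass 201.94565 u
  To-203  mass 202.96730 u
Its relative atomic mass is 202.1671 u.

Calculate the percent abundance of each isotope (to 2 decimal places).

To-202: 78.32%, To-203: 21.68%

Let x be the fractional abundance of To-202; then To-203 has abundance 1 − x.
201.94565·x + 202.96730·(1 − x) = 202.1671
(201.94565 − 202.96730)·x = 202.1671 − 202.96730
x = -0.80020 / -1.02165 = 0.78324 → 78.32% To-202, 21.68% To-203.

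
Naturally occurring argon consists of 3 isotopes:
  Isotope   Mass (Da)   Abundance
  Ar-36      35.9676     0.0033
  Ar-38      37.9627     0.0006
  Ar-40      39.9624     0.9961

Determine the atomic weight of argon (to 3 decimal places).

The abundance-weighted mean is 0.0033 × 35.9676 + 0.0006 × 37.9627 + 0.9961 × 39.9624
= 0.11869 + 0.02278 + 39.80655 = 39.94802 Da

39.948 Da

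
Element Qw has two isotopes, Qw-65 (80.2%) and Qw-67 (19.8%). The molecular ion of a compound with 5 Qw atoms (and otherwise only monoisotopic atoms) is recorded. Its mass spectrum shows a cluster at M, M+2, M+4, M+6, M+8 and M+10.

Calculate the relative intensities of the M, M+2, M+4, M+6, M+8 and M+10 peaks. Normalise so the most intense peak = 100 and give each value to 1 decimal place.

The 5 Qw atoms are independent, so intensities follow the terms of (0.802 + 0.198)^5.
P(M) = 0.802^5 = 0.331797
P(M+2) = 5 × 0.802^4 × 0.198^1 = 0.409574
P(M+4) = 10 × 0.802^3 × 0.198^2 = 0.202234
P(M+6) = 10 × 0.802^2 × 0.198^3 = 0.049928
P(M+8) = 5 × 0.802^1 × 0.198^4 = 0.006163
P(M+10) = 0.198^5 = 0.000304
The M+2 peak is largest (0.409574); scaling to 100 gives 81.0 : 100.0 : 49.4 : 12.2 : 1.5 : 0.1.

81.0 : 100.0 : 49.4 : 12.2 : 1.5 : 0.1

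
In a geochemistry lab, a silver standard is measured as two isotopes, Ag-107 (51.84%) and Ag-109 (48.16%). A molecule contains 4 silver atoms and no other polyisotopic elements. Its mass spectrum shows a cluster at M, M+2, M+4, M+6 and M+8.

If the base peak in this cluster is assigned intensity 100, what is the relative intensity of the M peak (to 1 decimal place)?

Binomial terms of (0.5184 + 0.4816)^4: M 0.0722, M+2 0.2684, M+4 0.3740, M+6 0.2316, M+8 0.0538 → M+4 is the base peak.
P(M+4) = C(4,2) × 0.5184^2 × 0.4816^2 = 6 × 0.26873856 × 0.23193856 = 0.373985 (base)
P(M) = C(4,0) × 0.5184^4 × 0.4816^0 = 1 × 0.07222041 × 1.0000 = 0.072220
Relative intensity = 0.072220 / 0.373985 × 100 = 19.3

19.3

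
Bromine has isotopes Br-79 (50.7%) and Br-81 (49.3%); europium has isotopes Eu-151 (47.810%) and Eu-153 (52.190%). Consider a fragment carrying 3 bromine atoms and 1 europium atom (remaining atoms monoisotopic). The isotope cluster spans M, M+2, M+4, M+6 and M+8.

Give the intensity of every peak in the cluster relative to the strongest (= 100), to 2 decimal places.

16.61 : 66.58 : 100.00 : 66.70 : 16.67

Bromine pattern (n=3): 0.13032384 : 0.38017547 : 0.36967753 : 0.11982316
Europium pattern (n=1): 0.4781 : 0.5219
Convolve the two distributions (both contribute in 2-u steps):
  M: 0.13032384×0.4781 = 0.062308
  M+2: 0.13032384×0.5219 + 0.38017547×0.4781 = 0.249778
  M+4: 0.38017547×0.5219 + 0.36967753×0.4781 = 0.375156
  M+6: 0.36967753×0.5219 + 0.11982316×0.4781 = 0.250222
  M+8: 0.11982316×0.5219 = 0.062536
Scale to base peak (0.375156) = 100: 16.61 : 66.58 : 100.00 : 66.70 : 16.67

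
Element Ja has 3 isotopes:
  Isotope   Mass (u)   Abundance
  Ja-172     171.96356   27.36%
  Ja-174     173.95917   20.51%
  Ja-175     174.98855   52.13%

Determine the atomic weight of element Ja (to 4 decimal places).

Weight each isotope mass by its fractional abundance: 0.2736 × 171.96356 + 0.2051 × 173.95917 + 0.5213 × 174.98855
= 47.049230 + 35.679026 + 91.221531 = 173.949787 u

173.9498 u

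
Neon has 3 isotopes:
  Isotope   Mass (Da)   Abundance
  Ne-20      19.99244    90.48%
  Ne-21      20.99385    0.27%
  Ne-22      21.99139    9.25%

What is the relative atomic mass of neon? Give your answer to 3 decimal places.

Average mass = Σ (abundance × isotope mass) = 0.9048 × 19.99244 + 0.0027 × 20.99385 + 0.0925 × 21.99139
= 18.089160 + 0.056683 + 2.034204 = 20.180047 Da

20.180 Da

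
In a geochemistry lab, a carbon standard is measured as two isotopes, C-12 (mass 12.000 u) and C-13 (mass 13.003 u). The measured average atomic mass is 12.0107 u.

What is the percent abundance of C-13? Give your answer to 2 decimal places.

Writing the weighted mean with unknown fraction x of C-12:
12.000·x + 13.003·(1 − x) = 12.0107
(12.000 − 13.003)·x = 12.0107 − 13.003
x = -0.9923 / -1.003 = 0.98933 → 98.93% C-12, 1.07% C-13.

1.07%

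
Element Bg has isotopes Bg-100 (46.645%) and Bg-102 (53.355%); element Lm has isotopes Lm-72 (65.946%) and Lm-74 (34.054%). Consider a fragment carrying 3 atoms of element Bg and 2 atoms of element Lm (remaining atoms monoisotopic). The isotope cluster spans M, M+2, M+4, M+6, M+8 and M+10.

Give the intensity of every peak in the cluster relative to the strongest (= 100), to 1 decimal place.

12.9 : 57.7 : 100.0 : 83.6 : 33.5 : 5.2

Element Bg pattern (n=3): 0.10148814 : 0.34826239 : 0.3983608 : 0.15188867
Element Lm pattern (n=2): 0.43488749 : 0.44914502 : 0.11596749
Convolve the two distributions (both contribute in 2-u steps):
  M: 0.10148814×0.43488749 = 0.044136
  M+2: 0.10148814×0.44914502 + 0.34826239×0.43488749 = 0.197038
  M+4: 0.10148814×0.11596749 + 0.34826239×0.44914502 + 0.3983608×0.43488749 = 0.341432
  M+6: 0.34826239×0.11596749 + 0.3983608×0.44914502 + 0.15188867×0.43488749 = 0.285363
  M+8: 0.3983608×0.11596749 + 0.15188867×0.44914502 = 0.114417
  M+10: 0.15188867×0.11596749 = 0.017614
Scale to base peak (0.341432) = 100: 12.9 : 57.7 : 100.0 : 83.6 : 33.5 : 5.2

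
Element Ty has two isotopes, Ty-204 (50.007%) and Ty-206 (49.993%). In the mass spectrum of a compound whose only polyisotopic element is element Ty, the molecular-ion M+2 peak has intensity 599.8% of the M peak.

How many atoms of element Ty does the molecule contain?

6

The M+2/M ratio from n Ty atoms is n · q/p = n · 0.49993/0.50007.
n = 5.998 × 0.50007/0.49993 = 6.00 ≈ 6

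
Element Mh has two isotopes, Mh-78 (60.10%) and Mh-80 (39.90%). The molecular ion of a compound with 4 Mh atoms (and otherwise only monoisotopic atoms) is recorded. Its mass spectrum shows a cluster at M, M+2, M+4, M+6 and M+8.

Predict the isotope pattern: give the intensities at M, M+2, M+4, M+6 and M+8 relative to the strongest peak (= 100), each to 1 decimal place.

37.7 : 100.0 : 99.6 : 44.1 : 7.3

Expanding (0.6010 + 0.3990)^4:
P(M) = 0.6010^4 = 0.130466
P(M+2) = 4 × 0.6010^3 × 0.3990^1 = 0.346463
P(M+4) = 6 × 0.6010^2 × 0.3990^2 = 0.345021
P(M+6) = 4 × 0.6010^1 × 0.3990^3 = 0.152705
P(M+8) = 0.3990^4 = 0.025345
The M+2 peak is largest (0.346463); scaling to 100 gives 37.7 : 100.0 : 99.6 : 44.1 : 7.3.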